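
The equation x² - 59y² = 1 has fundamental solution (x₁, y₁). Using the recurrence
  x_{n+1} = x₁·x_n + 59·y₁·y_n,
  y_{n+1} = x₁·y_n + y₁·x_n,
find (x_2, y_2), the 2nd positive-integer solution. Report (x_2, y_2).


Step 1: Find the fundamental solution (x₁, y₁) of x² - 59y² = 1.
  Expand √59 as a continued fraction. a₀ = ⌊√59⌋ = 7; iterate m_{k+1} = d_k·a_k − m_k, d_{k+1} = (59 − m_{k+1}²)/d_k, a_{k+1} = ⌊(a₀ + m_{k+1})/d_{k+1}⌋ (starting m₀ = 0, d₀ = 1), with convergents p_k = a_k·p_{k-1} + p_{k-2}, q_k = a_k·q_{k-1} + q_{k-2} (p₋₁ = 1, q₋₁ = 0):
  k = 0: a₀ = 7; p₀/q₀ = 7/1; p₀² − 59·q₀² = 49 − 59 = -10.
  k = 1: m = 7, d = 10, a = ⌊(7 + 7)/10⌋ = 1; p/q = (1·7 + 1)/(1·1 + 0) = 8/1; p² − 59·q² = 64 − 59 = 5.
  k = 2: m = 3, d = 5, a = ⌊(7 + 3)/5⌋ = 2; p/q = (2·8 + 7)/(2·1 + 1) = 23/3; p² − 59·q² = 529 − 531 = -2.
  k = 3: m = 7, d = 2, a = ⌊(7 + 7)/2⌋ = 7; p/q = (7·23 + 8)/(7·3 + 1) = 169/22; p² − 59·q² = 28561 − 28556 = 5.
  k = 4: m = 7, d = 5, a = ⌊(7 + 7)/5⌋ = 2; p/q = (2·169 + 23)/(2·22 + 3) = 361/47; p² − 59·q² = 130321 − 130331 = -10.
  k = 5: m = 3, d = 10, a = ⌊(7 + 3)/10⌋ = 1; p/q = (1·361 + 169)/(1·47 + 22) = 530/69; p² − 59·q² = 280900 − 280899 = 1.
  The first convergent with p² − 59·q² = 1 gives the fundamental solution (x₁, y₁) = (530, 69).
Step 2: Apply the recurrence (x_{n+1}, y_{n+1}) = (x₁x_n + 59y₁y_n, x₁y_n + y₁x_n) repeatedly.
  From (x_1, y_1) = (530, 69): x_2 = 530·530 + 59·69·69 = 561799; y_2 = 530·69 + 69·530 = 73140.
Step 3: Verify x_2² - 59·y_2² = 315618116401 - 315618116400 = 1 (should be 1). ✓

(x_1, y_1) = (530, 69); (x_2, y_2) = (561799, 73140).


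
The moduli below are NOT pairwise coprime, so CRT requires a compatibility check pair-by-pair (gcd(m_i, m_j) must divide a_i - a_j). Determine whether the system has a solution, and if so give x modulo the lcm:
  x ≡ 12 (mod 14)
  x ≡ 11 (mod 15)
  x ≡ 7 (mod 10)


Moduli 14, 15, 10 are not pairwise coprime, so CRT works modulo lcm(m_i) when all pairwise compatibility conditions hold.
Pairwise compatibility: gcd(m_i, m_j) must divide a_i - a_j for every pair.
Merge one congruence at a time:
  Start: x ≡ 12 (mod 14).
  Combine with x ≡ 11 (mod 15): gcd(14, 15) = 1; 11 - 12 = -1, which IS divisible by 1, so compatible.
    Write x = 12 + 14·t and substitute into x ≡ 11 (mod 15): 14·t ≡ 11 − 12 = -1 (mod 15).
    Reduce coefficients mod 15: 14·t ≡ 14 (mod 15).
    The inverse of 14 mod 15 is 14 (since 14·14 = 196 = 13·15 + 1), so t ≡ 14·14 = 196 ≡ 1 (mod 15).
    Then x = 12 + 14·1 = 26, valid modulo lcm(14, 15) = 210: x ≡ 26 (mod 210).
  Combine with x ≡ 7 (mod 10): gcd(210, 10) = 10, and 7 - 26 = -19 is NOT divisible by 10.
    ⇒ system is inconsistent (no integer solution).

No solution (the system is inconsistent).


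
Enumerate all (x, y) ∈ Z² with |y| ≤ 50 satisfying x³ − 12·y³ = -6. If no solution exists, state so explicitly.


The equation is x³ - 12y³ = -6. For fixed y, x³ = 12·y³ − 6, so a solution requires the RHS to be a perfect cube.
Strategy: iterate y from -50 to 50, compute RHS = 12·y³ − 6, and check whether it is a (positive or negative) perfect cube.
Check small values of y:
  y = 0: RHS = -6 is not a perfect cube.
  y = 1: RHS = 6 is not a perfect cube.
  y = -1: RHS = -18 is not a perfect cube.
  y = 2: RHS = 90 is not a perfect cube.
  y = -2: RHS = -102 is not a perfect cube.
  y = 3: RHS = 318 is not a perfect cube.
  y = -3: RHS = -330 is not a perfect cube.
Continuing the search up to |y| = 50 finds no solutions either.
No (x, y) in the scanned range satisfies the equation.

No integer solutions with |y| ≤ 50.


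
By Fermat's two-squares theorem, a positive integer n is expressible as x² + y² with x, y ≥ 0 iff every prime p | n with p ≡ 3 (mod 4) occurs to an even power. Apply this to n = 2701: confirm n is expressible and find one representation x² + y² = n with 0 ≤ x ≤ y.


Step 1: Factor n = 2701 = 37 · 73.
Step 2: Check the mod-4 condition on each prime factor: 37 ≡ 1 (mod 4), exponent 1; 73 ≡ 1 (mod 4), exponent 1.
All primes ≡ 3 (mod 4) appear to even exponent (or don't appear), so by the two-squares theorem n IS expressible as a sum of two squares.
Step 3: Build a representation. Here n = 37 · 73 is a product of primes ≡ 1 (mod 4). Each prime p ≡ 1 (mod 4) is itself a sum of two squares; find a² by testing p − a² for a perfect square:
  37: 37 − 1² = 36 = 6² ⇒ 37 = 1² + 6².
  73: 73 − 1² = 72, 73 − 2² = 69, 73 − 3² = 64 = 8² ⇒ 73 = 3² + 8².
  Combine using the Brahmagupta–Fibonacci identity (a² + b²)(c² + d²) = (ac − bd)² + (ad + bc)² = (ac + bd)² + (ad − bc)²:
  37 · 73 = 2701: from (1² + 6²)(3² + 8²), take (1·3 − 6·8, 1·8 + 6·3) = (3 − 48, 8 + 18) = (-45, 26); dropping signs (only squares matter) gives (45, 26); check 45² + 26² = 2025 + 676 = 2701 ✓.
Step 4: Order so x ≤ y and verify: 26² + 45² = 676 + 2025 = 2701 = n. ✓

n = 2701 = 26² + 45² (one valid representation with x ≤ y).


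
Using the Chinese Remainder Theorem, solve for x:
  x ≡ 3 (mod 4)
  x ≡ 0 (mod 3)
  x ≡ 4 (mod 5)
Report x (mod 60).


Moduli 4, 3, 5 are pairwise coprime; by CRT there is a unique solution modulo M = 4 · 3 · 5 = 60.
Solve pairwise, accumulating the modulus:
  Start with x ≡ 3 (mod 4).
  Combine with x ≡ 0 (mod 3): since gcd(4, 3) = 1, we get a unique residue mod 12.
    Write x = 3 + 4·t and substitute into x ≡ 0 (mod 3): 4·t ≡ 0 − 3 = -3 (mod 3).
    Reduce coefficients mod 3: 1·t ≡ 0 (mod 3).
    So t ≡ 0 (mod 3).
    Then x = 3 + 4·0 = 3, valid modulo lcm(4, 3) = 12: x ≡ 3 (mod 12).
  Combine with x ≡ 4 (mod 5): since gcd(12, 5) = 1, we get a unique residue mod 60.
    Write x = 3 + 12·t and substitute into x ≡ 4 (mod 5): 12·t ≡ 4 − 3 = 1 (mod 5).
    Reduce coefficients mod 5: 2·t ≡ 1 (mod 5).
    The inverse of 2 mod 5 is 3 (since 2·3 = 6 = 1·5 + 1), so t ≡ 3·1 = 3 ≡ 3 (mod 5).
    Then x = 3 + 12·3 = 39, valid modulo lcm(12, 5) = 60: x ≡ 39 (mod 60).
Verify: 39 mod 4 = 3 ✓, 39 mod 3 = 0 ✓, 39 mod 5 = 4 ✓.

x ≡ 39 (mod 60).


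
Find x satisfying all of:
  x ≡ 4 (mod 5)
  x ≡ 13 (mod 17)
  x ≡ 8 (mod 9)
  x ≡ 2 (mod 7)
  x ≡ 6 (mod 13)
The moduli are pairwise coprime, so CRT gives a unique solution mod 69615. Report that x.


Product of moduli M = 5 · 17 · 9 · 7 · 13 = 69615.
Merge one congruence at a time:
  Start: x ≡ 4 (mod 5).
  Combine with x ≡ 13 (mod 17); new modulus lcm = 85.
    Write x = 4 + 5·t and substitute into x ≡ 13 (mod 17): 5·t ≡ 13 − 4 = 9 (mod 17).
    The inverse of 5 mod 17 is 7 (since 5·7 = 35 = 2·17 + 1), so t ≡ 7·9 = 63 ≡ 12 (mod 17).
    Then x = 4 + 5·12 = 64, valid modulo lcm(5, 17) = 85: x ≡ 64 (mod 85).
  Combine with x ≡ 8 (mod 9); new modulus lcm = 765.
    Write x = 64 + 85·t and substitute into x ≡ 8 (mod 9): 85·t ≡ 8 − 64 = -56 (mod 9).
    Reduce coefficients mod 9: 4·t ≡ 7 (mod 9).
    The inverse of 4 mod 9 is 7 (since 4·7 = 28 = 3·9 + 1), so t ≡ 7·7 = 49 ≡ 4 (mod 9).
    Then x = 64 + 85·4 = 404, valid modulo lcm(85, 9) = 765: x ≡ 404 (mod 765).
  Combine with x ≡ 2 (mod 7); new modulus lcm = 5355.
    Write x = 404 + 765·t and substitute into x ≡ 2 (mod 7): 765·t ≡ 2 − 404 = -402 (mod 7).
    Reduce coefficients mod 7: 2·t ≡ 4 (mod 7).
    The inverse of 2 mod 7 is 4 (since 2·4 = 8 = 1·7 + 1), so t ≡ 4·4 = 16 ≡ 2 (mod 7).
    Then x = 404 + 765·2 = 1934, valid modulo lcm(765, 7) = 5355: x ≡ 1934 (mod 5355).
  Combine with x ≡ 6 (mod 13); new modulus lcm = 69615.
    Write x = 1934 + 5355·t and substitute into x ≡ 6 (mod 13): 5355·t ≡ 6 − 1934 = -1928 (mod 13).
    Reduce coefficients mod 13: 12·t ≡ 9 (mod 13).
    The inverse of 12 mod 13 is 12 (since 12·12 = 144 = 11·13 + 1), so t ≡ 12·9 = 108 ≡ 4 (mod 13).
    Then x = 1934 + 5355·4 = 23354, valid modulo lcm(5355, 13) = 69615: x ≡ 23354 (mod 69615).
Verify against each original: 23354 mod 5 = 4, 23354 mod 17 = 13, 23354 mod 9 = 8, 23354 mod 7 = 2, 23354 mod 13 = 6.

x ≡ 23354 (mod 69615).


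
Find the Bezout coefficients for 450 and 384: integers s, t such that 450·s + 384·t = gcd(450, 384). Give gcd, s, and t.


Euclidean algorithm on (450, 384) — divide until remainder is 0:
  450 = 1 · 384 + 66
  384 = 5 · 66 + 54
  66 = 1 · 54 + 12
  54 = 4 · 12 + 6
  12 = 2 · 6 + 0
gcd(450, 384) = 6.
Track Bezout coefficients alongside the remainders: start with r₀ = 450 = a·1 + b·0 (s = 1, t = 0) and r₁ = 384 = a·0 + b·1 (s = 0, t = 1); each new remainder r_{k+1} = r_{k-1} − q_k·r_k inherits s_{k+1} = s_{k-1} − q_k·s_k, t_{k+1} = t_{k-1} − q_k·t_k, so r_k = a·s_k + b·t_k at every step:
  q = 1: r = 66, s = 1 − 1·0 = 1, t = 0 − 1·1 = -1  (check: 450·1 + 384·(-1) = 66)
  q = 5: r = 54, s = 0 − 5·1 = -5, t = 1 − 5·(-1) = 6  (check: 450·(-5) + 384·6 = 54)
  q = 1: r = 12, s = 1 − 1·(-5) = 6, t = -1 − 1·6 = -7  (check: 450·6 + 384·(-7) = 12)
  q = 4: r = 6, s = -5 − 4·6 = -29, t = 6 − 4·(-7) = 34  (check: 450·(-29) + 384·34 = 6)
The row with r = 6 (the gcd) gives the Bezout coefficients s = -29, t = 34.
Result: 450 · (-29) + 384 · (34) = 6.

gcd(450, 384) = 6; s = -29, t = 34 (check: 450·(-29) + 384·34 = 6).


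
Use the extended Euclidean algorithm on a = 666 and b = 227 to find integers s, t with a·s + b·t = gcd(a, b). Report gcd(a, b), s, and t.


Euclidean algorithm on (666, 227) — divide until remainder is 0:
  666 = 2 · 227 + 212
  227 = 1 · 212 + 15
  212 = 14 · 15 + 2
  15 = 7 · 2 + 1
  2 = 2 · 1 + 0
gcd(666, 227) = 1.
Track Bezout coefficients alongside the remainders: start with r₀ = 666 = a·1 + b·0 (s = 1, t = 0) and r₁ = 227 = a·0 + b·1 (s = 0, t = 1); each new remainder r_{k+1} = r_{k-1} − q_k·r_k inherits s_{k+1} = s_{k-1} − q_k·s_k, t_{k+1} = t_{k-1} − q_k·t_k, so r_k = a·s_k + b·t_k at every step:
  q = 2: r = 212, s = 1 − 2·0 = 1, t = 0 − 2·1 = -2  (check: 666·1 + 227·(-2) = 212)
  q = 1: r = 15, s = 0 − 1·1 = -1, t = 1 − 1·(-2) = 3  (check: 666·(-1) + 227·3 = 15)
  q = 14: r = 2, s = 1 − 14·(-1) = 15, t = -2 − 14·3 = -44  (check: 666·15 + 227·(-44) = 2)
  q = 7: r = 1, s = -1 − 7·15 = -106, t = 3 − 7·(-44) = 311  (check: 666·(-106) + 227·311 = 1)
The row with r = 1 (the gcd) gives the Bezout coefficients s = -106, t = 311.
Result: 666 · (-106) + 227 · (311) = 1.

gcd(666, 227) = 1; s = -106, t = 311 (check: 666·(-106) + 227·311 = 1).


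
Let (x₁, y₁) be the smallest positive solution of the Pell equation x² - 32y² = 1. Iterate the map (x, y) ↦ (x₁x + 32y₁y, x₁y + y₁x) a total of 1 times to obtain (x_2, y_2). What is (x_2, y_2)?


Step 1: Find the fundamental solution (x₁, y₁) of x² - 32y² = 1.
  Expand √32 as a continued fraction. a₀ = ⌊√32⌋ = 5; iterate m_{k+1} = d_k·a_k − m_k, d_{k+1} = (32 − m_{k+1}²)/d_k, a_{k+1} = ⌊(a₀ + m_{k+1})/d_{k+1}⌋ (starting m₀ = 0, d₀ = 1), with convergents p_k = a_k·p_{k-1} + p_{k-2}, q_k = a_k·q_{k-1} + q_{k-2} (p₋₁ = 1, q₋₁ = 0):
  k = 0: a₀ = 5; p₀/q₀ = 5/1; p₀² − 32·q₀² = 25 − 32 = -7.
  k = 1: m = 5, d = 7, a = ⌊(5 + 5)/7⌋ = 1; p/q = (1·5 + 1)/(1·1 + 0) = 6/1; p² − 32·q² = 36 − 32 = 4.
  k = 2: m = 2, d = 4, a = ⌊(5 + 2)/4⌋ = 1; p/q = (1·6 + 5)/(1·1 + 1) = 11/2; p² − 32·q² = 121 − 128 = -7.
  k = 3: m = 2, d = 7, a = ⌊(5 + 2)/7⌋ = 1; p/q = (1·11 + 6)/(1·2 + 1) = 17/3; p² − 32·q² = 289 − 288 = 1.
  The first convergent with p² − 32·q² = 1 gives the fundamental solution (x₁, y₁) = (17, 3).
Step 2: Apply the recurrence (x_{n+1}, y_{n+1}) = (x₁x_n + 32y₁y_n, x₁y_n + y₁x_n) repeatedly.
  From (x_1, y_1) = (17, 3): x_2 = 17·17 + 32·3·3 = 577; y_2 = 17·3 + 3·17 = 102.
Step 3: Verify x_2² - 32·y_2² = 332929 - 332928 = 1 (should be 1). ✓

(x_1, y_1) = (17, 3); (x_2, y_2) = (577, 102).


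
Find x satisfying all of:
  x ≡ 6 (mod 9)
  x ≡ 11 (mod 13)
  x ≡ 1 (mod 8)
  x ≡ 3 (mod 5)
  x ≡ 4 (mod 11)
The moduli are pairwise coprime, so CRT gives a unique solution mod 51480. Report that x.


Product of moduli M = 9 · 13 · 8 · 5 · 11 = 51480.
Merge one congruence at a time:
  Start: x ≡ 6 (mod 9).
  Combine with x ≡ 11 (mod 13); new modulus lcm = 117.
    Write x = 6 + 9·t and substitute into x ≡ 11 (mod 13): 9·t ≡ 11 − 6 = 5 (mod 13).
    The inverse of 9 mod 13 is 3 (since 9·3 = 27 = 2·13 + 1), so t ≡ 3·5 = 15 ≡ 2 (mod 13).
    Then x = 6 + 9·2 = 24, valid modulo lcm(9, 13) = 117: x ≡ 24 (mod 117).
  Combine with x ≡ 1 (mod 8); new modulus lcm = 936.
    Write x = 24 + 117·t and substitute into x ≡ 1 (mod 8): 117·t ≡ 1 − 24 = -23 (mod 8).
    Reduce coefficients mod 8: 5·t ≡ 1 (mod 8).
    The inverse of 5 mod 8 is 5 (since 5·5 = 25 = 3·8 + 1), so t ≡ 5·1 = 5 ≡ 5 (mod 8).
    Then x = 24 + 117·5 = 609, valid modulo lcm(117, 8) = 936: x ≡ 609 (mod 936).
  Combine with x ≡ 3 (mod 5); new modulus lcm = 4680.
    Write x = 609 + 936·t and substitute into x ≡ 3 (mod 5): 936·t ≡ 3 − 609 = -606 (mod 5).
    Reduce coefficients mod 5: 1·t ≡ 4 (mod 5).
    So t ≡ 4 (mod 5).
    Then x = 609 + 936·4 = 4353, valid modulo lcm(936, 5) = 4680: x ≡ 4353 (mod 4680).
  Combine with x ≡ 4 (mod 11); new modulus lcm = 51480.
    Write x = 4353 + 4680·t and substitute into x ≡ 4 (mod 11): 4680·t ≡ 4 − 4353 = -4349 (mod 11).
    Reduce coefficients mod 11: 5·t ≡ 7 (mod 11).
    The inverse of 5 mod 11 is 9 (since 5·9 = 45 = 4·11 + 1), so t ≡ 9·7 = 63 ≡ 8 (mod 11).
    Then x = 4353 + 4680·8 = 41793, valid modulo lcm(4680, 11) = 51480: x ≡ 41793 (mod 51480).
Verify against each original: 41793 mod 9 = 6, 41793 mod 13 = 11, 41793 mod 8 = 1, 41793 mod 5 = 3, 41793 mod 11 = 4.

x ≡ 41793 (mod 51480).


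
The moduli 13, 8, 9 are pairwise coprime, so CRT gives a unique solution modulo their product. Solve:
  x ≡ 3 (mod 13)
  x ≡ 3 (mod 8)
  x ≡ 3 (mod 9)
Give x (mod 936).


Moduli 13, 8, 9 are pairwise coprime; by CRT there is a unique solution modulo M = 13 · 8 · 9 = 936.
Solve pairwise, accumulating the modulus:
  Start with x ≡ 3 (mod 13).
  Combine with x ≡ 3 (mod 8): since gcd(13, 8) = 1, we get a unique residue mod 104.
    Write x = 3 + 13·t and substitute into x ≡ 3 (mod 8): 13·t ≡ 3 − 3 = 0 (mod 8).
    Reduce coefficients mod 8: 5·t ≡ 0 (mod 8).
    The inverse of 5 mod 8 is 5 (since 5·5 = 25 = 3·8 + 1), so t ≡ 5·0 = 0 ≡ 0 (mod 8).
    Then x = 3 + 13·0 = 3, valid modulo lcm(13, 8) = 104: x ≡ 3 (mod 104).
  Combine with x ≡ 3 (mod 9): since gcd(104, 9) = 1, we get a unique residue mod 936.
    Write x = 3 + 104·t and substitute into x ≡ 3 (mod 9): 104·t ≡ 3 − 3 = 0 (mod 9).
    Reduce coefficients mod 9: 5·t ≡ 0 (mod 9).
    The inverse of 5 mod 9 is 2 (since 5·2 = 10 = 1·9 + 1), so t ≡ 2·0 = 0 ≡ 0 (mod 9).
    Then x = 3 + 104·0 = 3, valid modulo lcm(104, 9) = 936: x ≡ 3 (mod 936).
Verify: 3 mod 13 = 3 ✓, 3 mod 8 = 3 ✓, 3 mod 9 = 3 ✓.

x ≡ 3 (mod 936).


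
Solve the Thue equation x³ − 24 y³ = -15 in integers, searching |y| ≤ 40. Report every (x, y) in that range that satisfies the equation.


The equation is x³ - 24y³ = -15. For fixed y, x³ = 24·y³ − 15, so a solution requires the RHS to be a perfect cube.
Strategy: iterate y from -40 to 40, compute RHS = 24·y³ − 15, and check whether it is a (positive or negative) perfect cube.
Check small values of y:
  y = 0: RHS = -15 is not a perfect cube.
  y = 1: RHS = 9 is not a perfect cube.
  y = -1: RHS = -39 is not a perfect cube.
  y = 2: RHS = 177 is not a perfect cube.
  y = -2: RHS = -207 is not a perfect cube.
  y = 3: RHS = 633 is not a perfect cube.
  y = -3: RHS = -663 is not a perfect cube.
Continuing the search up to |y| = 40 finds no solutions either.
No (x, y) in the scanned range satisfies the equation.

No integer solutions with |y| ≤ 40.


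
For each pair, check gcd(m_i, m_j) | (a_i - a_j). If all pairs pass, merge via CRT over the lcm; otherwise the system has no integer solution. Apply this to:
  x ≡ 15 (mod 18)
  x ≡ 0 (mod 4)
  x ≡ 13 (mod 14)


Moduli 18, 4, 14 are not pairwise coprime, so CRT works modulo lcm(m_i) when all pairwise compatibility conditions hold.
Pairwise compatibility: gcd(m_i, m_j) must divide a_i - a_j for every pair.
Merge one congruence at a time:
  Start: x ≡ 15 (mod 18).
  Combine with x ≡ 0 (mod 4): gcd(18, 4) = 2, and 0 - 15 = -15 is NOT divisible by 2.
    ⇒ system is inconsistent (no integer solution).

No solution (the system is inconsistent).


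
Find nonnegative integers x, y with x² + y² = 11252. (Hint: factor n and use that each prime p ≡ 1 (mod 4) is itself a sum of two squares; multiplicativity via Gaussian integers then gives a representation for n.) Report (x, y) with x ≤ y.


Step 1: Factor n = 11252 = 2^2 · 29 · 97.
Step 2: Check the mod-4 condition on each prime factor: 2 = 2 (special); 29 ≡ 1 (mod 4), exponent 1; 97 ≡ 1 (mod 4), exponent 1.
All primes ≡ 3 (mod 4) appear to even exponent (or don't appear), so by the two-squares theorem n IS expressible as a sum of two squares.
Step 3: Build a representation. Group n = k² · m with k = 2 and m = 29 · 97 = 2813 (a product of primes ≡ 1 (mod 4)); a representation of m scales to one of n via (k·x)² + (k·y)² = k²(x² + y²). Each prime p ≡ 1 (mod 4) is itself a sum of two squares; find a² by testing p − a² for a perfect square:
  29: 29 − 1² = 28, 29 − 2² = 25 = 5² ⇒ 29 = 2² + 5².
  97: 97 − 1² = 96, 97 − 2² = 93, 97 − 3² = 88, 97 − 4² = 81 = 9² ⇒ 97 = 4² + 9².
  Combine using the Brahmagupta–Fibonacci identity (a² + b²)(c² + d²) = (ac − bd)² + (ad + bc)² = (ac + bd)² + (ad − bc)²:
  29 · 97 = 2813: from (2² + 5²)(4² + 9²), take (2·4 − 5·9, 2·9 + 5·4) = (8 − 45, 18 + 20) = (-37, 38); dropping signs (only squares matter) gives (37, 38); check 37² + 38² = 1369 + 1444 = 2813 ✓.
  Scale by k = 2: (2·37, 2·38) = (74, 76).
Step 4: Order so x ≤ y and verify: 74² + 76² = 5476 + 5776 = 11252 = n. ✓

n = 11252 = 74² + 76² (one valid representation with x ≤ y).


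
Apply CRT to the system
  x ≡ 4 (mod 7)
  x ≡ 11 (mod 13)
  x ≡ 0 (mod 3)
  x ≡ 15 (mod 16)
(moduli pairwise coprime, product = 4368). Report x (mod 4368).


Product of moduli M = 7 · 13 · 3 · 16 = 4368.
Merge one congruence at a time:
  Start: x ≡ 4 (mod 7).
  Combine with x ≡ 11 (mod 13); new modulus lcm = 91.
    Write x = 4 + 7·t and substitute into x ≡ 11 (mod 13): 7·t ≡ 11 − 4 = 7 (mod 13).
    The inverse of 7 mod 13 is 2 (since 7·2 = 14 = 1·13 + 1), so t ≡ 2·7 = 14 ≡ 1 (mod 13).
    Then x = 4 + 7·1 = 11, valid modulo lcm(7, 13) = 91: x ≡ 11 (mod 91).
  Combine with x ≡ 0 (mod 3); new modulus lcm = 273.
    Write x = 11 + 91·t and substitute into x ≡ 0 (mod 3): 91·t ≡ 0 − 11 = -11 (mod 3).
    Reduce coefficients mod 3: 1·t ≡ 1 (mod 3).
    So t ≡ 1 (mod 3).
    Then x = 11 + 91·1 = 102, valid modulo lcm(91, 3) = 273: x ≡ 102 (mod 273).
  Combine with x ≡ 15 (mod 16); new modulus lcm = 4368.
    Write x = 102 + 273·t and substitute into x ≡ 15 (mod 16): 273·t ≡ 15 − 102 = -87 (mod 16).
    Reduce coefficients mod 16: 1·t ≡ 9 (mod 16).
    So t ≡ 9 (mod 16).
    Then x = 102 + 273·9 = 2559, valid modulo lcm(273, 16) = 4368: x ≡ 2559 (mod 4368).
Verify against each original: 2559 mod 7 = 4, 2559 mod 13 = 11, 2559 mod 3 = 0, 2559 mod 16 = 15.

x ≡ 2559 (mod 4368).


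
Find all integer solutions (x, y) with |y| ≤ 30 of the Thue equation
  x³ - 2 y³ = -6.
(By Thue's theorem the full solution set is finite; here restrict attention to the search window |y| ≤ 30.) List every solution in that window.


The equation is x³ - 2y³ = -6. For fixed y, x³ = 2·y³ − 6, so a solution requires the RHS to be a perfect cube.
Strategy: iterate y from -30 to 30, compute RHS = 2·y³ − 6, and check whether it is a (positive or negative) perfect cube.
Check small values of y:
  y = 0: RHS = -6 is not a perfect cube.
  y = 1: RHS = -4 is not a perfect cube.
  y = -1: RHS = -8 = (-2)³ ⇒ x = -2 works.
  y = 2: RHS = 10 is not a perfect cube.
  y = -2: RHS = -22 is not a perfect cube.
  y = 3: RHS = 48 is not a perfect cube.
  y = -3: RHS = -60 is not a perfect cube.
Continuing the search up to |y| = 30 finds no further solutions beyond those listed.
Collected solutions: (-2, -1).

Solutions (with |y| ≤ 30): (-2, -1).


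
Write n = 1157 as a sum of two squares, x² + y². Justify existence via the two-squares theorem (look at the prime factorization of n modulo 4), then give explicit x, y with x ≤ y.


Step 1: Factor n = 1157 = 13 · 89.
Step 2: Check the mod-4 condition on each prime factor: 13 ≡ 1 (mod 4), exponent 1; 89 ≡ 1 (mod 4), exponent 1.
All primes ≡ 3 (mod 4) appear to even exponent (or don't appear), so by the two-squares theorem n IS expressible as a sum of two squares.
Step 3: Build a representation. Here n = 13 · 89 is a product of primes ≡ 1 (mod 4). Each prime p ≡ 1 (mod 4) is itself a sum of two squares; find a² by testing p − a² for a perfect square:
  13: 13 − 1² = 12, 13 − 2² = 9 = 3² ⇒ 13 = 2² + 3².
  89: 89 − 1² = 88, 89 − 2² = 85, 89 − 3² = 80, 89 − 4² = 73, 89 − 5² = 64 = 8² ⇒ 89 = 5² + 8².
  Combine using the Brahmagupta–Fibonacci identity (a² + b²)(c² + d²) = (ac − bd)² + (ad + bc)² = (ac + bd)² + (ad − bc)²:
  13 · 89 = 1157: from (2² + 3²)(5² + 8²), take (2·5 − 3·8, 2·8 + 3·5) = (10 − 24, 16 + 15) = (-14, 31); dropping signs (only squares matter) gives (14, 31); check 14² + 31² = 196 + 961 = 1157 ✓.
Step 4: Order so x ≤ y and verify: 14² + 31² = 196 + 961 = 1157 = n. ✓

n = 1157 = 14² + 31² (one valid representation with x ≤ y).


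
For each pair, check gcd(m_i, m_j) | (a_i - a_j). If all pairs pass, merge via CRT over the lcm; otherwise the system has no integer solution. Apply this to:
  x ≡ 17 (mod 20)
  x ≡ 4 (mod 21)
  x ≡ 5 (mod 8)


Moduli 20, 21, 8 are not pairwise coprime, so CRT works modulo lcm(m_i) when all pairwise compatibility conditions hold.
Pairwise compatibility: gcd(m_i, m_j) must divide a_i - a_j for every pair.
Merge one congruence at a time:
  Start: x ≡ 17 (mod 20).
  Combine with x ≡ 4 (mod 21): gcd(20, 21) = 1; 4 - 17 = -13, which IS divisible by 1, so compatible.
    Write x = 17 + 20·t and substitute into x ≡ 4 (mod 21): 20·t ≡ 4 − 17 = -13 (mod 21).
    Reduce coefficients mod 21: 20·t ≡ 8 (mod 21).
    The inverse of 20 mod 21 is 20 (since 20·20 = 400 = 19·21 + 1), so t ≡ 20·8 = 160 ≡ 13 (mod 21).
    Then x = 17 + 20·13 = 277, valid modulo lcm(20, 21) = 420: x ≡ 277 (mod 420).
  Combine with x ≡ 5 (mod 8): gcd(420, 8) = 4; 5 - 277 = -272, which IS divisible by 4, so compatible.
    Write x = 277 + 420·t and substitute into x ≡ 5 (mod 8): 420·t ≡ 5 − 277 = -272 (mod 8).
    Divide the congruence (and modulus) by g = 4: 105·t ≡ -68 (mod 2).
    Reduce coefficients mod 2: 1·t ≡ 0 (mod 2).
    So t ≡ 0 (mod 2).
    Then x = 277 + 420·0 = 277, valid modulo lcm(420, 8) = 840: x ≡ 277 (mod 840).
Verify: 277 mod 20 = 17, 277 mod 21 = 4, 277 mod 8 = 5.

x ≡ 277 (mod 840).


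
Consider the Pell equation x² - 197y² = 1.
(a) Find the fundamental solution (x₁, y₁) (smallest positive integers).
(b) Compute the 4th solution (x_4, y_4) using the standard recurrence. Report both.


Step 1: Find the fundamental solution (x₁, y₁) of x² - 197y² = 1.
  Expand √197 as a continued fraction. a₀ = ⌊√197⌋ = 14; iterate m_{k+1} = d_k·a_k − m_k, d_{k+1} = (197 − m_{k+1}²)/d_k, a_{k+1} = ⌊(a₀ + m_{k+1})/d_{k+1}⌋ (starting m₀ = 0, d₀ = 1), with convergents p_k = a_k·p_{k-1} + p_{k-2}, q_k = a_k·q_{k-1} + q_{k-2} (p₋₁ = 1, q₋₁ = 0):
  k = 0: a₀ = 14; p₀/q₀ = 14/1; p₀² − 197·q₀² = 196 − 197 = -1.
  k = 1: m = 14, d = 1, a = ⌊(14 + 14)/1⌋ = 28; p/q = (28·14 + 1)/(28·1 + 0) = 393/28; p² − 197·q² = 154449 − 154448 = 1.
  The first convergent with p² − 197·q² = 1 gives the fundamental solution (x₁, y₁) = (393, 28).
Step 2: Apply the recurrence (x_{n+1}, y_{n+1}) = (x₁x_n + 197y₁y_n, x₁y_n + y₁x_n) repeatedly.
  From (x_1, y_1) = (393, 28): x_2 = 393·393 + 197·28·28 = 308897; y_2 = 393·28 + 28·393 = 22008.
  From (x_2, y_2) = (308897, 22008): x_3 = 393·308897 + 197·28·22008 = 242792649; y_3 = 393·22008 + 28·308897 = 17298260.
  From (x_3, y_3) = (242792649, 17298260): x_4 = 393·242792649 + 197·28·17298260 = 190834713217; y_4 = 393·17298260 + 28·242792649 = 13596410352.
Step 3: Verify x_4² - 197·y_4² = 36417887768614634489089 - 36417887768614634489088 = 1 (should be 1). ✓

(x_1, y_1) = (393, 28); (x_4, y_4) = (190834713217, 13596410352).


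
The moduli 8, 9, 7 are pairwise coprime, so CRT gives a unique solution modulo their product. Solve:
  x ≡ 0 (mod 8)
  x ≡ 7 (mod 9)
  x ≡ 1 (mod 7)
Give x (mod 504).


Moduli 8, 9, 7 are pairwise coprime; by CRT there is a unique solution modulo M = 8 · 9 · 7 = 504.
Solve pairwise, accumulating the modulus:
  Start with x ≡ 0 (mod 8).
  Combine with x ≡ 7 (mod 9): since gcd(8, 9) = 1, we get a unique residue mod 72.
    Write x = 0 + 8·t and substitute into x ≡ 7 (mod 9): 8·t ≡ 7 − 0 = 7 (mod 9).
    The inverse of 8 mod 9 is 8 (since 8·8 = 64 = 7·9 + 1), so t ≡ 8·7 = 56 ≡ 2 (mod 9).
    Then x = 0 + 8·2 = 16, valid modulo lcm(8, 9) = 72: x ≡ 16 (mod 72).
  Combine with x ≡ 1 (mod 7): since gcd(72, 7) = 1, we get a unique residue mod 504.
    Write x = 16 + 72·t and substitute into x ≡ 1 (mod 7): 72·t ≡ 1 − 16 = -15 (mod 7).
    Reduce coefficients mod 7: 2·t ≡ 6 (mod 7).
    The inverse of 2 mod 7 is 4 (since 2·4 = 8 = 1·7 + 1), so t ≡ 4·6 = 24 ≡ 3 (mod 7).
    Then x = 16 + 72·3 = 232, valid modulo lcm(72, 7) = 504: x ≡ 232 (mod 504).
Verify: 232 mod 8 = 0 ✓, 232 mod 9 = 7 ✓, 232 mod 7 = 1 ✓.

x ≡ 232 (mod 504).


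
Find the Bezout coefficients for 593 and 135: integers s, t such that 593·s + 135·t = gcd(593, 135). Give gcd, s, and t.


Euclidean algorithm on (593, 135) — divide until remainder is 0:
  593 = 4 · 135 + 53
  135 = 2 · 53 + 29
  53 = 1 · 29 + 24
  29 = 1 · 24 + 5
  24 = 4 · 5 + 4
  5 = 1 · 4 + 1
  4 = 4 · 1 + 0
gcd(593, 135) = 1.
Track Bezout coefficients alongside the remainders: start with r₀ = 593 = a·1 + b·0 (s = 1, t = 0) and r₁ = 135 = a·0 + b·1 (s = 0, t = 1); each new remainder r_{k+1} = r_{k-1} − q_k·r_k inherits s_{k+1} = s_{k-1} − q_k·s_k, t_{k+1} = t_{k-1} − q_k·t_k, so r_k = a·s_k + b·t_k at every step:
  q = 4: r = 53, s = 1 − 4·0 = 1, t = 0 − 4·1 = -4  (check: 593·1 + 135·(-4) = 53)
  q = 2: r = 29, s = 0 − 2·1 = -2, t = 1 − 2·(-4) = 9  (check: 593·(-2) + 135·9 = 29)
  q = 1: r = 24, s = 1 − 1·(-2) = 3, t = -4 − 1·9 = -13  (check: 593·3 + 135·(-13) = 24)
  q = 1: r = 5, s = -2 − 1·3 = -5, t = 9 − 1·(-13) = 22  (check: 593·(-5) + 135·22 = 5)
  q = 4: r = 4, s = 3 − 4·(-5) = 23, t = -13 − 4·22 = -101  (check: 593·23 + 135·(-101) = 4)
  q = 1: r = 1, s = -5 − 1·23 = -28, t = 22 − 1·(-101) = 123  (check: 593·(-28) + 135·123 = 1)
The row with r = 1 (the gcd) gives the Bezout coefficients s = -28, t = 123.
Result: 593 · (-28) + 135 · (123) = 1.

gcd(593, 135) = 1; s = -28, t = 123 (check: 593·(-28) + 135·123 = 1).


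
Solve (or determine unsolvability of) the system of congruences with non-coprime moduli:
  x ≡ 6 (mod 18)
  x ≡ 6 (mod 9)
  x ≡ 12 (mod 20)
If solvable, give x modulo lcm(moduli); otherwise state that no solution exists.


Moduli 18, 9, 20 are not pairwise coprime, so CRT works modulo lcm(m_i) when all pairwise compatibility conditions hold.
Pairwise compatibility: gcd(m_i, m_j) must divide a_i - a_j for every pair.
Merge one congruence at a time:
  Start: x ≡ 6 (mod 18).
  Combine with x ≡ 6 (mod 9): gcd(18, 9) = 9; 6 - 6 = 0, which IS divisible by 9, so compatible.
    Write x = 6 + 18·t and substitute into x ≡ 6 (mod 9): 18·t ≡ 6 − 6 = 0 (mod 9).
    Divide the congruence (and modulus) by g = 9: 2·t ≡ 0 (mod 1).
    Modulo 1 every t works; take t = 0.
    Then x = 6 + 18·0 = 6, valid modulo lcm(18, 9) = 18: x ≡ 6 (mod 18).
  Combine with x ≡ 12 (mod 20): gcd(18, 20) = 2; 12 - 6 = 6, which IS divisible by 2, so compatible.
    Write x = 6 + 18·t and substitute into x ≡ 12 (mod 20): 18·t ≡ 12 − 6 = 6 (mod 20).
    Divide the congruence (and modulus) by g = 2: 9·t ≡ 3 (mod 10).
    The inverse of 9 mod 10 is 9 (since 9·9 = 81 = 8·10 + 1), so t ≡ 9·3 = 27 ≡ 7 (mod 10).
    Then x = 6 + 18·7 = 132, valid modulo lcm(18, 20) = 180: x ≡ 132 (mod 180).
Verify: 132 mod 18 = 6, 132 mod 9 = 6, 132 mod 20 = 12.

x ≡ 132 (mod 180).


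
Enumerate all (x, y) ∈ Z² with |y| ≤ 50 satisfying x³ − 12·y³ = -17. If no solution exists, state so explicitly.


The equation is x³ - 12y³ = -17. For fixed y, x³ = 12·y³ − 17, so a solution requires the RHS to be a perfect cube.
Strategy: iterate y from -50 to 50, compute RHS = 12·y³ − 17, and check whether it is a (positive or negative) perfect cube.
Check small values of y:
  y = 0: RHS = -17 is not a perfect cube.
  y = 1: RHS = -5 is not a perfect cube.
  y = -1: RHS = -29 is not a perfect cube.
  y = 2: RHS = 79 is not a perfect cube.
  y = -2: RHS = -113 is not a perfect cube.
  y = 3: RHS = 307 is not a perfect cube.
  y = -3: RHS = -341 is not a perfect cube.
Continuing the search up to |y| = 50 finds no solutions either.
No (x, y) in the scanned range satisfies the equation.

No integer solutions with |y| ≤ 50.


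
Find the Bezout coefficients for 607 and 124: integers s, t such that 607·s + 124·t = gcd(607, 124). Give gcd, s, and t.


Euclidean algorithm on (607, 124) — divide until remainder is 0:
  607 = 4 · 124 + 111
  124 = 1 · 111 + 13
  111 = 8 · 13 + 7
  13 = 1 · 7 + 6
  7 = 1 · 6 + 1
  6 = 6 · 1 + 0
gcd(607, 124) = 1.
Track Bezout coefficients alongside the remainders: start with r₀ = 607 = a·1 + b·0 (s = 1, t = 0) and r₁ = 124 = a·0 + b·1 (s = 0, t = 1); each new remainder r_{k+1} = r_{k-1} − q_k·r_k inherits s_{k+1} = s_{k-1} − q_k·s_k, t_{k+1} = t_{k-1} − q_k·t_k, so r_k = a·s_k + b·t_k at every step:
  q = 4: r = 111, s = 1 − 4·0 = 1, t = 0 − 4·1 = -4  (check: 607·1 + 124·(-4) = 111)
  q = 1: r = 13, s = 0 − 1·1 = -1, t = 1 − 1·(-4) = 5  (check: 607·(-1) + 124·5 = 13)
  q = 8: r = 7, s = 1 − 8·(-1) = 9, t = -4 − 8·5 = -44  (check: 607·9 + 124·(-44) = 7)
  q = 1: r = 6, s = -1 − 1·9 = -10, t = 5 − 1·(-44) = 49  (check: 607·(-10) + 124·49 = 6)
  q = 1: r = 1, s = 9 − 1·(-10) = 19, t = -44 − 1·49 = -93  (check: 607·19 + 124·(-93) = 1)
The row with r = 1 (the gcd) gives the Bezout coefficients s = 19, t = -93.
Result: 607 · (19) + 124 · (-93) = 1.

gcd(607, 124) = 1; s = 19, t = -93 (check: 607·19 + 124·(-93) = 1).


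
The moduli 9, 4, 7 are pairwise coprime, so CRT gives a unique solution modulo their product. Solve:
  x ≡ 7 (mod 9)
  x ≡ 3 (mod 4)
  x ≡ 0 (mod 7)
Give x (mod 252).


Moduli 9, 4, 7 are pairwise coprime; by CRT there is a unique solution modulo M = 9 · 4 · 7 = 252.
Solve pairwise, accumulating the modulus:
  Start with x ≡ 7 (mod 9).
  Combine with x ≡ 3 (mod 4): since gcd(9, 4) = 1, we get a unique residue mod 36.
    Write x = 7 + 9·t and substitute into x ≡ 3 (mod 4): 9·t ≡ 3 − 7 = -4 (mod 4).
    Reduce coefficients mod 4: 1·t ≡ 0 (mod 4).
    So t ≡ 0 (mod 4).
    Then x = 7 + 9·0 = 7, valid modulo lcm(9, 4) = 36: x ≡ 7 (mod 36).
  Combine with x ≡ 0 (mod 7): since gcd(36, 7) = 1, we get a unique residue mod 252.
    Write x = 7 + 36·t and substitute into x ≡ 0 (mod 7): 36·t ≡ 0 − 7 = -7 (mod 7).
    Reduce coefficients mod 7: 1·t ≡ 0 (mod 7).
    So t ≡ 0 (mod 7).
    Then x = 7 + 36·0 = 7, valid modulo lcm(36, 7) = 252: x ≡ 7 (mod 252).
Verify: 7 mod 9 = 7 ✓, 7 mod 4 = 3 ✓, 7 mod 7 = 0 ✓.

x ≡ 7 (mod 252).


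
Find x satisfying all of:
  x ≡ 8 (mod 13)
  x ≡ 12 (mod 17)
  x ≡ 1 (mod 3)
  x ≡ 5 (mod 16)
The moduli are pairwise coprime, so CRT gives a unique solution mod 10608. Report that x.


Product of moduli M = 13 · 17 · 3 · 16 = 10608.
Merge one congruence at a time:
  Start: x ≡ 8 (mod 13).
  Combine with x ≡ 12 (mod 17); new modulus lcm = 221.
    Write x = 8 + 13·t and substitute into x ≡ 12 (mod 17): 13·t ≡ 12 − 8 = 4 (mod 17).
    The inverse of 13 mod 17 is 4 (since 13·4 = 52 = 3·17 + 1), so t ≡ 4·4 = 16 ≡ 16 (mod 17).
    Then x = 8 + 13·16 = 216, valid modulo lcm(13, 17) = 221: x ≡ 216 (mod 221).
  Combine with x ≡ 1 (mod 3); new modulus lcm = 663.
    Write x = 216 + 221·t and substitute into x ≡ 1 (mod 3): 221·t ≡ 1 − 216 = -215 (mod 3).
    Reduce coefficients mod 3: 2·t ≡ 1 (mod 3).
    The inverse of 2 mod 3 is 2 (since 2·2 = 4 = 1·3 + 1), so t ≡ 2·1 = 2 ≡ 2 (mod 3).
    Then x = 216 + 221·2 = 658, valid modulo lcm(221, 3) = 663: x ≡ 658 (mod 663).
  Combine with x ≡ 5 (mod 16); new modulus lcm = 10608.
    Write x = 658 + 663·t and substitute into x ≡ 5 (mod 16): 663·t ≡ 5 − 658 = -653 (mod 16).
    Reduce coefficients mod 16: 7·t ≡ 3 (mod 16).
    The inverse of 7 mod 16 is 7 (since 7·7 = 49 = 3·16 + 1), so t ≡ 7·3 = 21 ≡ 5 (mod 16).
    Then x = 658 + 663·5 = 3973, valid modulo lcm(663, 16) = 10608: x ≡ 3973 (mod 10608).
Verify against each original: 3973 mod 13 = 8, 3973 mod 17 = 12, 3973 mod 3 = 1, 3973 mod 16 = 5.

x ≡ 3973 (mod 10608).


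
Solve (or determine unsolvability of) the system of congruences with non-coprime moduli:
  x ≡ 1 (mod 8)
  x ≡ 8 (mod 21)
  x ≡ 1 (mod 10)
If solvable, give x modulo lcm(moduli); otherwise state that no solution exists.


Moduli 8, 21, 10 are not pairwise coprime, so CRT works modulo lcm(m_i) when all pairwise compatibility conditions hold.
Pairwise compatibility: gcd(m_i, m_j) must divide a_i - a_j for every pair.
Merge one congruence at a time:
  Start: x ≡ 1 (mod 8).
  Combine with x ≡ 8 (mod 21): gcd(8, 21) = 1; 8 - 1 = 7, which IS divisible by 1, so compatible.
    Write x = 1 + 8·t and substitute into x ≡ 8 (mod 21): 8·t ≡ 8 − 1 = 7 (mod 21).
    The inverse of 8 mod 21 is 8 (since 8·8 = 64 = 3·21 + 1), so t ≡ 8·7 = 56 ≡ 14 (mod 21).
    Then x = 1 + 8·14 = 113, valid modulo lcm(8, 21) = 168: x ≡ 113 (mod 168).
  Combine with x ≡ 1 (mod 10): gcd(168, 10) = 2; 1 - 113 = -112, which IS divisible by 2, so compatible.
    Write x = 113 + 168·t and substitute into x ≡ 1 (mod 10): 168·t ≡ 1 − 113 = -112 (mod 10).
    Divide the congruence (and modulus) by g = 2: 84·t ≡ -56 (mod 5).
    Reduce coefficients mod 5: 4·t ≡ 4 (mod 5).
    The inverse of 4 mod 5 is 4 (since 4·4 = 16 = 3·5 + 1), so t ≡ 4·4 = 16 ≡ 1 (mod 5).
    Then x = 113 + 168·1 = 281, valid modulo lcm(168, 10) = 840: x ≡ 281 (mod 840).
Verify: 281 mod 8 = 1, 281 mod 21 = 8, 281 mod 10 = 1.

x ≡ 281 (mod 840).


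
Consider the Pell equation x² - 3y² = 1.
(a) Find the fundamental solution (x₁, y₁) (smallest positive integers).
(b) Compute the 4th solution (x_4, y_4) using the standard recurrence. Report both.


Step 1: Find the fundamental solution (x₁, y₁) of x² - 3y² = 1.
  Expand √3 as a continued fraction. a₀ = ⌊√3⌋ = 1; iterate m_{k+1} = d_k·a_k − m_k, d_{k+1} = (3 − m_{k+1}²)/d_k, a_{k+1} = ⌊(a₀ + m_{k+1})/d_{k+1}⌋ (starting m₀ = 0, d₀ = 1), with convergents p_k = a_k·p_{k-1} + p_{k-2}, q_k = a_k·q_{k-1} + q_{k-2} (p₋₁ = 1, q₋₁ = 0):
  k = 0: a₀ = 1; p₀/q₀ = 1/1; p₀² − 3·q₀² = 1 − 3 = -2.
  k = 1: m = 1, d = 2, a = ⌊(1 + 1)/2⌋ = 1; p/q = (1·1 + 1)/(1·1 + 0) = 2/1; p² − 3·q² = 4 − 3 = 1.
  The first convergent with p² − 3·q² = 1 gives the fundamental solution (x₁, y₁) = (2, 1).
Step 2: Apply the recurrence (x_{n+1}, y_{n+1}) = (x₁x_n + 3y₁y_n, x₁y_n + y₁x_n) repeatedly.
  From (x_1, y_1) = (2, 1): x_2 = 2·2 + 3·1·1 = 7; y_2 = 2·1 + 1·2 = 4.
  From (x_2, y_2) = (7, 4): x_3 = 2·7 + 3·1·4 = 26; y_3 = 2·4 + 1·7 = 15.
  From (x_3, y_3) = (26, 15): x_4 = 2·26 + 3·1·15 = 97; y_4 = 2·15 + 1·26 = 56.
Step 3: Verify x_4² - 3·y_4² = 9409 - 9408 = 1 (should be 1). ✓

(x_1, y_1) = (2, 1); (x_4, y_4) = (97, 56).


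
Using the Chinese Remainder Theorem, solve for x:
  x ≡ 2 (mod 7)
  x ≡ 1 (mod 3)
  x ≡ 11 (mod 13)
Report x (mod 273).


Moduli 7, 3, 13 are pairwise coprime; by CRT there is a unique solution modulo M = 7 · 3 · 13 = 273.
Solve pairwise, accumulating the modulus:
  Start with x ≡ 2 (mod 7).
  Combine with x ≡ 1 (mod 3): since gcd(7, 3) = 1, we get a unique residue mod 21.
    Write x = 2 + 7·t and substitute into x ≡ 1 (mod 3): 7·t ≡ 1 − 2 = -1 (mod 3).
    Reduce coefficients mod 3: 1·t ≡ 2 (mod 3).
    So t ≡ 2 (mod 3).
    Then x = 2 + 7·2 = 16, valid modulo lcm(7, 3) = 21: x ≡ 16 (mod 21).
  Combine with x ≡ 11 (mod 13): since gcd(21, 13) = 1, we get a unique residue mod 273.
    Write x = 16 + 21·t and substitute into x ≡ 11 (mod 13): 21·t ≡ 11 − 16 = -5 (mod 13).
    Reduce coefficients mod 13: 8·t ≡ 8 (mod 13).
    The inverse of 8 mod 13 is 5 (since 8·5 = 40 = 3·13 + 1), so t ≡ 5·8 = 40 ≡ 1 (mod 13).
    Then x = 16 + 21·1 = 37, valid modulo lcm(21, 13) = 273: x ≡ 37 (mod 273).
Verify: 37 mod 7 = 2 ✓, 37 mod 3 = 1 ✓, 37 mod 13 = 11 ✓.

x ≡ 37 (mod 273).


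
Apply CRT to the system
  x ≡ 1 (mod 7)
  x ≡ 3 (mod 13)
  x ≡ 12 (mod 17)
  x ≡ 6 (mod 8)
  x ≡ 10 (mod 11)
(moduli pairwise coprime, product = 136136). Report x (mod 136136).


Product of moduli M = 7 · 13 · 17 · 8 · 11 = 136136.
Merge one congruence at a time:
  Start: x ≡ 1 (mod 7).
  Combine with x ≡ 3 (mod 13); new modulus lcm = 91.
    Write x = 1 + 7·t and substitute into x ≡ 3 (mod 13): 7·t ≡ 3 − 1 = 2 (mod 13).
    The inverse of 7 mod 13 is 2 (since 7·2 = 14 = 1·13 + 1), so t ≡ 2·2 = 4 ≡ 4 (mod 13).
    Then x = 1 + 7·4 = 29, valid modulo lcm(7, 13) = 91: x ≡ 29 (mod 91).
  Combine with x ≡ 12 (mod 17); new modulus lcm = 1547.
    Write x = 29 + 91·t and substitute into x ≡ 12 (mod 17): 91·t ≡ 12 − 29 = -17 (mod 17).
    Reduce coefficients mod 17: 6·t ≡ 0 (mod 17).
    The inverse of 6 mod 17 is 3 (since 6·3 = 18 = 1·17 + 1), so t ≡ 3·0 = 0 ≡ 0 (mod 17).
    Then x = 29 + 91·0 = 29, valid modulo lcm(91, 17) = 1547: x ≡ 29 (mod 1547).
  Combine with x ≡ 6 (mod 8); new modulus lcm = 12376.
    Write x = 29 + 1547·t and substitute into x ≡ 6 (mod 8): 1547·t ≡ 6 − 29 = -23 (mod 8).
    Reduce coefficients mod 8: 3·t ≡ 1 (mod 8).
    The inverse of 3 mod 8 is 3 (since 3·3 = 9 = 1·8 + 1), so t ≡ 3·1 = 3 ≡ 3 (mod 8).
    Then x = 29 + 1547·3 = 4670, valid modulo lcm(1547, 8) = 12376: x ≡ 4670 (mod 12376).
  Combine with x ≡ 10 (mod 11); new modulus lcm = 136136.
    Write x = 4670 + 12376·t and substitute into x ≡ 10 (mod 11): 12376·t ≡ 10 − 4670 = -4660 (mod 11).
    Reduce coefficients mod 11: 1·t ≡ 4 (mod 11).
    So t ≡ 4 (mod 11).
    Then x = 4670 + 12376·4 = 54174, valid modulo lcm(12376, 11) = 136136: x ≡ 54174 (mod 136136).
Verify against each original: 54174 mod 7 = 1, 54174 mod 13 = 3, 54174 mod 17 = 12, 54174 mod 8 = 6, 54174 mod 11 = 10.

x ≡ 54174 (mod 136136).


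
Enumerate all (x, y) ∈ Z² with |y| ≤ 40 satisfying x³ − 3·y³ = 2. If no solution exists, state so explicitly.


The equation is x³ - 3y³ = 2. For fixed y, x³ = 3·y³ + 2, so a solution requires the RHS to be a perfect cube.
Strategy: iterate y from -40 to 40, compute RHS = 3·y³ + 2, and check whether it is a (positive or negative) perfect cube.
Check small values of y:
  y = 0: RHS = 2 is not a perfect cube.
  y = 1: RHS = 5 is not a perfect cube.
  y = -1: RHS = -1 = (-1)³ ⇒ x = -1 works.
  y = 2: RHS = 26 is not a perfect cube.
  y = -2: RHS = -22 is not a perfect cube.
  y = 3: RHS = 83 is not a perfect cube.
  y = -3: RHS = -79 is not a perfect cube.
Continuing the search up to |y| = 40 finds no further solutions beyond those listed.
Collected solutions: (-1, -1).

Solutions (with |y| ≤ 40): (-1, -1).
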